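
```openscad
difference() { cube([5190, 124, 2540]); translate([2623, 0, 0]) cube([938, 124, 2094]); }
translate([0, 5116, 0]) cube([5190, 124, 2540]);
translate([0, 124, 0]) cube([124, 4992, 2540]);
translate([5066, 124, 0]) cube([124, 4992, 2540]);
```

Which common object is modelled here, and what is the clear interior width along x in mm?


A single room. The interior width is 4942 mm.

Four walls enclosing a rectangle with a door in the front wall — a room. Outside width 5190 minus two 124 mm walls gives 4942 mm.


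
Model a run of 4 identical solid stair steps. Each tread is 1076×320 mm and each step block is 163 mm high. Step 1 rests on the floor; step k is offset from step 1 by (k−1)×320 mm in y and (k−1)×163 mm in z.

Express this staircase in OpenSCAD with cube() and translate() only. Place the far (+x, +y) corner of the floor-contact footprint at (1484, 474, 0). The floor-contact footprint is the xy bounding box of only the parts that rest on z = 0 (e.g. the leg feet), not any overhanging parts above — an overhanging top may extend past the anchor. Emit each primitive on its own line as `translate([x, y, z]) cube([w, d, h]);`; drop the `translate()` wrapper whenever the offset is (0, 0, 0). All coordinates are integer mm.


translate([408, 154, 0]) cube([1076, 320, 163]);
translate([408, 474, 163]) cube([1076, 320, 163]);
translate([408, 794, 326]) cube([1076, 320, 163]);
translate([408, 1114, 489]) cube([1076, 320, 163]);


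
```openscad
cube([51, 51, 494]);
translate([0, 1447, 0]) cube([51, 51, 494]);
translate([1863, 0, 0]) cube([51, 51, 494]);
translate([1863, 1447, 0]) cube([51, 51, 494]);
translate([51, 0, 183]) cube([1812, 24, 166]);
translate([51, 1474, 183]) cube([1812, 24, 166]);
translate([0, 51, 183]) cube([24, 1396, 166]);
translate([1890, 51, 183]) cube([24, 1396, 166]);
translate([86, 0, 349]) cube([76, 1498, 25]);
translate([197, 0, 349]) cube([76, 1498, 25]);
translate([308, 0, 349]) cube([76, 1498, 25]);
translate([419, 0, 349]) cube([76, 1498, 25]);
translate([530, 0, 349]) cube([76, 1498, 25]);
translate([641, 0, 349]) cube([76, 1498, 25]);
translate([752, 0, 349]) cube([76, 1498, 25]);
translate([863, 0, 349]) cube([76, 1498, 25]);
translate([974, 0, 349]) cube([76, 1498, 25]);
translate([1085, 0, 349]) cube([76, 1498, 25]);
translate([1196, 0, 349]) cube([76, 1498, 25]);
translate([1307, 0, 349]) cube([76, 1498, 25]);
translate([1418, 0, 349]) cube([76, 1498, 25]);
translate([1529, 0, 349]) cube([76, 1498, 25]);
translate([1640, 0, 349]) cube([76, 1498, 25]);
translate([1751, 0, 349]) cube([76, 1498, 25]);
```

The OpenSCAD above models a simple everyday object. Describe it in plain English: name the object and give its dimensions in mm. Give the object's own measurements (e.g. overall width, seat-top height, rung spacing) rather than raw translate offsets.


A bed frame 1914 mm long (x) by 1498 mm wide (y). Four 51×51 mm corner posts, 494 mm tall, at the corners of the footprint. Four rails of 24 mm thickness and 166 mm height run between adjacent posts with their undersides at z = 183 mm, their outer faces flush with the outside of the frame (the two x-running rails run between the posts' inner faces; the two y-running rails run between the posts' inner faces). 16 slats, each 76 mm wide (x) and 25 mm thick, lie across the top of the two x-running rails, running the full 1498 mm width of the frame in y; along x they sit between the end posts with a 35 mm gap after the −x posts and between neighbouring slats, leaving 36 mm before the +x posts.


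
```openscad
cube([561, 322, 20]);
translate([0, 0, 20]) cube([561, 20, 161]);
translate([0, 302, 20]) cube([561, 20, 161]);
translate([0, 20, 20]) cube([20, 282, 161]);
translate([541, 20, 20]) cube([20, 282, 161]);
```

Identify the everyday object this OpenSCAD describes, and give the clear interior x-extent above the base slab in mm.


An open box. The internal width is 521 mm.

A 561×322 base slab with four walls standing on it — an open box. The base is 561 mm wide and the walls are 20 mm thick, so the internal width is 561 − 2 × 20 = 521 mm.


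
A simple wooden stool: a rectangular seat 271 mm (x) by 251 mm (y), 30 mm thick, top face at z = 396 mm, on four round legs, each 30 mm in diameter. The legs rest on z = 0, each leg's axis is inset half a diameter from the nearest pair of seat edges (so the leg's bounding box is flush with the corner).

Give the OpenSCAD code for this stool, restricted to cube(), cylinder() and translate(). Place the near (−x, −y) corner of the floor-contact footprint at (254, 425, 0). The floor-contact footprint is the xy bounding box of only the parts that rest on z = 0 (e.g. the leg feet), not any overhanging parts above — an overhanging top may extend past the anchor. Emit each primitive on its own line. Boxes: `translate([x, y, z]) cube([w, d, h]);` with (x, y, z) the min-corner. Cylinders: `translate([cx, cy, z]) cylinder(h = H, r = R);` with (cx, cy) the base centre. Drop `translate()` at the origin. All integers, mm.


translate([254, 425, 366]) cube([271, 251, 30]);
translate([269, 440, 0]) cylinder(h = 366, r = 15);
translate([510, 440, 0]) cylinder(h = 366, r = 15);
translate([269, 661, 0]) cylinder(h = 366, r = 15);
translate([510, 661, 0]) cylinder(h = 366, r = 15);


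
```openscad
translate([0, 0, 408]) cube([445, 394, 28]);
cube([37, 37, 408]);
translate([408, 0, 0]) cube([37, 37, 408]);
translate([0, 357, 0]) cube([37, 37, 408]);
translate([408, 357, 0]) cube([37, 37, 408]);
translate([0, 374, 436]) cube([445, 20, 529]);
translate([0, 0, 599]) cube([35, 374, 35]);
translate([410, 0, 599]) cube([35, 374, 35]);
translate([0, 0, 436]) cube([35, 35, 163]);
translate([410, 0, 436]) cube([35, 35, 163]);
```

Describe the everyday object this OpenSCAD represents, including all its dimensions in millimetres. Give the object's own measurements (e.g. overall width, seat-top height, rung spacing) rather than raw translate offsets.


A chair. The seat is a 445×394×28 mm slab with its top at z = 436 mm, on four 37×37 mm corner legs (flush with the seat edges, standing on z = 0). A flat backrest 20 mm thick, 529 mm tall, spans the full seat width and rises from the seat top along its +y edge, rear face flush with the rear of the seat. Two armrests of 35×35 mm section run along each side from the seat's front edge to the front of the backrest, top faces 198 mm above the seat top and outer faces flush with the seat's x-edges; a 35×35 mm post under the front of each armrest stands on the seat at the front corner.


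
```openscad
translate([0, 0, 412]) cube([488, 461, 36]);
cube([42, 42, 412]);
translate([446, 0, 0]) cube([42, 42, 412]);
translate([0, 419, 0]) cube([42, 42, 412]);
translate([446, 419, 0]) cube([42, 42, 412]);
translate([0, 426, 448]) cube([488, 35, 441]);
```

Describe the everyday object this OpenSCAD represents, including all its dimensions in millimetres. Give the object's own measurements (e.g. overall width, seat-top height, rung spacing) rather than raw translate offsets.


A chair. The seat is a 488×461×36 mm slab with its top at z = 448 mm, on four 42×42 mm corner legs (flush with the seat edges, standing on z = 0). A flat backrest 35 mm thick, 441 mm tall, spans the full seat width and rises from the seat top along its +y edge, rear face flush with the rear of the seat.


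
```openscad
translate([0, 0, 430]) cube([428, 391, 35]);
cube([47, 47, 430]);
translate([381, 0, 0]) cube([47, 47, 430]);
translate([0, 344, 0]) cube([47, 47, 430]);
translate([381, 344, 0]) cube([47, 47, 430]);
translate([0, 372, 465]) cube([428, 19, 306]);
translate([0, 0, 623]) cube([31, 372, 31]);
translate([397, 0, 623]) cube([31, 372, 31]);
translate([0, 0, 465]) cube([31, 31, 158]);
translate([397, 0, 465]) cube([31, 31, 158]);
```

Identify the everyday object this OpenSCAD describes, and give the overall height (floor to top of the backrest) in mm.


A chair. The overall height is 771 mm.

A slab on four corner posts with a tall panel at the back — a chair. The seat slab sits at z = 430 with thickness 35, and the 306 mm backrest starts at the seat top, so the overall height is 430 + 35 + 306 = 771 mm.


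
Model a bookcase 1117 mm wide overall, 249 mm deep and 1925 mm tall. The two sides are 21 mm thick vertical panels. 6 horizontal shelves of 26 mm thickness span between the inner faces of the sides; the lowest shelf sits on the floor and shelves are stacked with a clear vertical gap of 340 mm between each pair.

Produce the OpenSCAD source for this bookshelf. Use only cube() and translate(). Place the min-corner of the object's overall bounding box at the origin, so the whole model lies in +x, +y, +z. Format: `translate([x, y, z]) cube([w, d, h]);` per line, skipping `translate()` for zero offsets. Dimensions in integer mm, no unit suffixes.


cube([21, 249, 1925]);
translate([1096, 0, 0]) cube([21, 249, 1925]);
translate([21, 0, 0]) cube([1075, 249, 26]);
translate([21, 0, 366]) cube([1075, 249, 26]);
translate([21, 0, 732]) cube([1075, 249, 26]);
translate([21, 0, 1098]) cube([1075, 249, 26]);
translate([21, 0, 1464]) cube([1075, 249, 26]);
translate([21, 0, 1830]) cube([1075, 249, 26]);


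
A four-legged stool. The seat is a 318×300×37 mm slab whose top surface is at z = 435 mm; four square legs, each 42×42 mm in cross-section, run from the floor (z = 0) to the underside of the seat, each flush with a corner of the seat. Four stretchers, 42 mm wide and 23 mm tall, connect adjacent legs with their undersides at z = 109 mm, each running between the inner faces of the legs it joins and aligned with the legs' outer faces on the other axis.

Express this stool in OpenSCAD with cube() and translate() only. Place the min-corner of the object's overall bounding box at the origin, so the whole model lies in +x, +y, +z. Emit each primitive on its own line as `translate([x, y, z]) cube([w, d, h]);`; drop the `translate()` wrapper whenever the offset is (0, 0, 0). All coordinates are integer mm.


// leg_h = 435 - 37 = 398
// stretcher span = 318 - 2*42 = 234
translate([0, 0, 398]) cube([318, 300, 37]);
cube([42, 42, 398]);
translate([276, 0, 0]) cube([42, 42, 398]);
translate([0, 258, 0]) cube([42, 42, 398]);
translate([276, 258, 0]) cube([42, 42, 398]);
translate([42, 0, 109]) cube([234, 42, 23]);
translate([42, 258, 109]) cube([234, 42, 23]);
translate([0, 42, 109]) cube([42, 216, 23]);
translate([276, 42, 109]) cube([42, 216, 23]);


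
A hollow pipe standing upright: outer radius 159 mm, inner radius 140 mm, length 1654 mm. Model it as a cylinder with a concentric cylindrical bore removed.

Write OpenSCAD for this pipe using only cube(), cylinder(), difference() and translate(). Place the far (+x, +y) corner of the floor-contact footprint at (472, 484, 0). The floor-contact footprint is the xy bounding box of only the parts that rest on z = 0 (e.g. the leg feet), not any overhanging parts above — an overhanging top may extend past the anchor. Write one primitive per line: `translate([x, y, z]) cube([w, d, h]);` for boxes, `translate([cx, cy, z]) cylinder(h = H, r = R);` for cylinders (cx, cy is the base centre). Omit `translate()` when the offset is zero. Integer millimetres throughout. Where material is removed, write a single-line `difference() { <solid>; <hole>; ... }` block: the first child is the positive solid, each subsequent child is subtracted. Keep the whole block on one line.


difference() { translate([313, 325, 0]) cylinder(h = 1654, r = 159); translate([313, 325, 0]) cylinder(h = 1654, r = 140); }


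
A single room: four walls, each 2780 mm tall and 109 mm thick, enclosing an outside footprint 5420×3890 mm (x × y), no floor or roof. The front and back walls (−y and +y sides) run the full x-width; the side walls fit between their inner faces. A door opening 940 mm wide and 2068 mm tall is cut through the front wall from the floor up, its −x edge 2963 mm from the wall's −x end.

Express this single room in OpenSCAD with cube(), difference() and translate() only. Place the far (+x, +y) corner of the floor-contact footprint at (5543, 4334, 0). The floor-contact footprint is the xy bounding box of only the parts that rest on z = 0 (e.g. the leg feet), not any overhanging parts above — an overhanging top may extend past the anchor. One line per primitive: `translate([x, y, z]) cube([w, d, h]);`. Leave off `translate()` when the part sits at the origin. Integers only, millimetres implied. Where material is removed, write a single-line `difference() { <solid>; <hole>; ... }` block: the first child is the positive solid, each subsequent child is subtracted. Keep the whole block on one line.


difference() { translate([123, 444, 0]) cube([5420, 109, 2780]); translate([3086, 444, 0]) cube([940, 109, 2068]); }
translate([123, 4225, 0]) cube([5420, 109, 2780]);
translate([123, 553, 0]) cube([109, 3672, 2780]);
translate([5434, 553, 0]) cube([109, 3672, 2780]);


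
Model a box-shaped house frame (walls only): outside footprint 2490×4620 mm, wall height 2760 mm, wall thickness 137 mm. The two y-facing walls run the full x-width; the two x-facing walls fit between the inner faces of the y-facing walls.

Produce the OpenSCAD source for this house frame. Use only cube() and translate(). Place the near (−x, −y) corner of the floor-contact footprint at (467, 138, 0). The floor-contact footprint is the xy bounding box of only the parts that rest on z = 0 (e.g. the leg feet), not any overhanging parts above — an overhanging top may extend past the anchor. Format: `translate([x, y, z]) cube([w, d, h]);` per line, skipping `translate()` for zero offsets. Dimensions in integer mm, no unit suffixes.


translate([467, 138, 0]) cube([2490, 137, 2760]);
translate([467, 4621, 0]) cube([2490, 137, 2760]);
translate([467, 275, 0]) cube([137, 4346, 2760]);
translate([2820, 275, 0]) cube([137, 4346, 2760]);


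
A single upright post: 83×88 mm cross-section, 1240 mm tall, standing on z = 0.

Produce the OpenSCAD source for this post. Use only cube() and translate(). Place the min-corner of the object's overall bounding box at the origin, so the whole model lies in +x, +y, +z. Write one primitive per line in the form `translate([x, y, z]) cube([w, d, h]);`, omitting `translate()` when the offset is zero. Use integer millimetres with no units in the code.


cube([83, 88, 1240]);


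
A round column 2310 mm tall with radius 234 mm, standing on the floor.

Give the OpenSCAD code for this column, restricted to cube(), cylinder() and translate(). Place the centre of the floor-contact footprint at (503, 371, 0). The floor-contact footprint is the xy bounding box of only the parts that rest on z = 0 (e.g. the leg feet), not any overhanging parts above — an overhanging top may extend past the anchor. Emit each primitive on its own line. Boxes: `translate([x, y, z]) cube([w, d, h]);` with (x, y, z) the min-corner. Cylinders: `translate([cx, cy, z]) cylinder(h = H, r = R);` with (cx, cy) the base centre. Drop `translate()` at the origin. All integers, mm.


translate([503, 371, 0]) cylinder(h = 2310, r = 234);


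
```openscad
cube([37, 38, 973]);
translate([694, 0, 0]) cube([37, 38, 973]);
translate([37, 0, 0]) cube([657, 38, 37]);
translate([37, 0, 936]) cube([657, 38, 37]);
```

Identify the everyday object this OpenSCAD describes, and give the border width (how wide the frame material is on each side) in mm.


A picture frame. The border width is 37 mm.

Four thin pieces enclosing a rectangular opening — a picture frame. The two full-height stiles are 973 mm tall; the top rail sits at z = 936 and is 37 mm tall, so the border above the opening is 973 − 936 = 37 mm, matching the stile x-width.


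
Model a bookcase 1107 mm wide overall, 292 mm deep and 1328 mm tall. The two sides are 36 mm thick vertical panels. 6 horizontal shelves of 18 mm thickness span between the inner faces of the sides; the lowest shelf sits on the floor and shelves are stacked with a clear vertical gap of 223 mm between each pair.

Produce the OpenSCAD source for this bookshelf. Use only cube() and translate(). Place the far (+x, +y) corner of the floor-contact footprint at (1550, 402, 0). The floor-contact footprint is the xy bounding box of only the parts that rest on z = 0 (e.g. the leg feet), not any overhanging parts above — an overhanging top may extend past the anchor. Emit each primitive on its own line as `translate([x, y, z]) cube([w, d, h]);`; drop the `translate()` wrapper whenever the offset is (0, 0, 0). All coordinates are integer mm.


translate([443, 110, 0]) cube([36, 292, 1328]);
translate([1514, 110, 0]) cube([36, 292, 1328]);
translate([479, 110, 0]) cube([1035, 292, 18]);
translate([479, 110, 241]) cube([1035, 292, 18]);
translate([479, 110, 482]) cube([1035, 292, 18]);
translate([479, 110, 723]) cube([1035, 292, 18]);
translate([479, 110, 964]) cube([1035, 292, 18]);
translate([479, 110, 1205]) cube([1035, 292, 18]);


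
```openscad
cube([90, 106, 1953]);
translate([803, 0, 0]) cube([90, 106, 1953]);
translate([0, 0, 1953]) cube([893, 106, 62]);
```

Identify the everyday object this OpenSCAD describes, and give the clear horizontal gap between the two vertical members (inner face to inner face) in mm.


A door frame. The clear opening width is 713 mm.

Two 1953 mm tall posts with a header on top — a door frame. The left jamb is 90 mm wide at x = 0; the right jamb starts at x = 803. The clear opening is 803 − 90 = 713 mm.


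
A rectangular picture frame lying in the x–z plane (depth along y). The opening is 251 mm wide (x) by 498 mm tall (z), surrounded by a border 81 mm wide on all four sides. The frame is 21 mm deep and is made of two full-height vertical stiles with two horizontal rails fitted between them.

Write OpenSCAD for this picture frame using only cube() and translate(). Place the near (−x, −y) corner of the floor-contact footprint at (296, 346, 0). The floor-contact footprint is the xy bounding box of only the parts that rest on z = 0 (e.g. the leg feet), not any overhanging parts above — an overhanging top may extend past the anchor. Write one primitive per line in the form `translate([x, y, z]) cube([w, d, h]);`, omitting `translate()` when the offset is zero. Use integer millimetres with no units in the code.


translate([296, 346, 0]) cube([81, 21, 660]);
translate([628, 346, 0]) cube([81, 21, 660]);
translate([377, 346, 0]) cube([251, 21, 81]);
translate([377, 346, 579]) cube([251, 21, 81]);


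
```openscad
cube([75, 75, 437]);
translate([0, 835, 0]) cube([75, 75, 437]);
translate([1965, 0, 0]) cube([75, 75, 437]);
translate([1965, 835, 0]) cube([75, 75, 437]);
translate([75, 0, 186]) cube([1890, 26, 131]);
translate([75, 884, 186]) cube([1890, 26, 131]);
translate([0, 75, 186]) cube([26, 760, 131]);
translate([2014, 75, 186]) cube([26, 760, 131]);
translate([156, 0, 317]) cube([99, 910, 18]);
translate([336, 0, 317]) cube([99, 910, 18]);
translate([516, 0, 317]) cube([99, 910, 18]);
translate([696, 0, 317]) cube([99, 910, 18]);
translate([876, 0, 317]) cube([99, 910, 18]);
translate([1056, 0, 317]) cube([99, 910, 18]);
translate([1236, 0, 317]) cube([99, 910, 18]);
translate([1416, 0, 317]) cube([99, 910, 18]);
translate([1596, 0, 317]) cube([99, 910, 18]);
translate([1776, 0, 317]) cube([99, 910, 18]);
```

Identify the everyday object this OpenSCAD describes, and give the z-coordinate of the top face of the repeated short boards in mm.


A bed frame. The slat-top height is 335 mm.

Four posts, four rails, and a row of slats — a bed frame. Slats sit on the rails at z = 186 + 131 = 317; with slat thickness 18, the top is 335 mm.


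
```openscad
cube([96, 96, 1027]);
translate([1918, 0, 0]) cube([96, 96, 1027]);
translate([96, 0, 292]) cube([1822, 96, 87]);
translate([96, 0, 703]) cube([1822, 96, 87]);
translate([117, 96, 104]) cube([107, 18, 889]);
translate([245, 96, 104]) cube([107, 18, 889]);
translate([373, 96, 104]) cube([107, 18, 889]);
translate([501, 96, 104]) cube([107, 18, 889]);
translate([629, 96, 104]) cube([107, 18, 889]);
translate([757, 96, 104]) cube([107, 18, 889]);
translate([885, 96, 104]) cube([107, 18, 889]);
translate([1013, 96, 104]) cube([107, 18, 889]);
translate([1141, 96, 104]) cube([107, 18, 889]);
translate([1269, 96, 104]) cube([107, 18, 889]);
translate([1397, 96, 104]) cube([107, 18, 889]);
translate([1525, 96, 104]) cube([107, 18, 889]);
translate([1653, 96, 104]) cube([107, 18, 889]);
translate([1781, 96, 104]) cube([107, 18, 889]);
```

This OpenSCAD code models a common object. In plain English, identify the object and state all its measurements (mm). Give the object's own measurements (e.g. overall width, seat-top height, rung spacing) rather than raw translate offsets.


A fence section. Two 96×96 mm posts, 1027 mm tall, stand on the floor with a clear span of 1822 mm between their inner faces. Two horizontal rails of 96×87 mm section span the gap between the posts with their undersides at z = 292 mm and z = 703 mm, flush with the posts' −y face. 14 pickets, each 107 mm wide, 18 mm thick and 889 mm tall, are fixed to the +y face of the rails with their bottoms at z = 104 mm, spaced across the span with a 21 mm gap after the −x post and between neighbouring pickets, with 30 mm left before the +x post.


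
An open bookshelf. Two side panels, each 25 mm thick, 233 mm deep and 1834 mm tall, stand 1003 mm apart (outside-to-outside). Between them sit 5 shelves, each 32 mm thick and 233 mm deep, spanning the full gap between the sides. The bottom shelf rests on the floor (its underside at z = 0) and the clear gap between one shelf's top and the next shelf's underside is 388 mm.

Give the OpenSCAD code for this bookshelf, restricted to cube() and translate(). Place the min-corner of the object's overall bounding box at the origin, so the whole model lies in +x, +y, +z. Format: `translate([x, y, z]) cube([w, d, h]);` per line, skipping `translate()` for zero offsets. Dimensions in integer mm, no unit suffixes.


cube([25, 233, 1834]);
translate([978, 0, 0]) cube([25, 233, 1834]);
translate([25, 0, 0]) cube([953, 233, 32]);
translate([25, 0, 420]) cube([953, 233, 32]);
translate([25, 0, 840]) cube([953, 233, 32]);
translate([25, 0, 1260]) cube([953, 233, 32]);
translate([25, 0, 1680]) cube([953, 233, 32]);


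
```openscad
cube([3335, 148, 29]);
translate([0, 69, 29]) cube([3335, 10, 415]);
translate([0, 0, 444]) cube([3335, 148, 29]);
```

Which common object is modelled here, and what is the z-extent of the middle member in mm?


An I-beam. The web height is 415 mm.

Two wide flanges with a thin centred web — an I-beam. Overall 473 mm minus two 29 mm flanges gives a web of 473 − 2·29 = 415 mm.


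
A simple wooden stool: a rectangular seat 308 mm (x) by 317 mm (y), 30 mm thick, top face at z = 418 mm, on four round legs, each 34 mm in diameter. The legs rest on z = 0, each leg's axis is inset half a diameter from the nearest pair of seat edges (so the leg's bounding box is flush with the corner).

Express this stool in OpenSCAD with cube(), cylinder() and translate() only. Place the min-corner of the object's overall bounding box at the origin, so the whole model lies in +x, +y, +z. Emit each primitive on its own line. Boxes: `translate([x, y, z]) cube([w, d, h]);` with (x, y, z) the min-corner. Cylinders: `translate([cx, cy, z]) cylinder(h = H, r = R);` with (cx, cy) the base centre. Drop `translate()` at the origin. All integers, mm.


translate([0, 0, 388]) cube([308, 317, 30]);
translate([17, 17, 0]) cylinder(h = 388, r = 17);
translate([291, 17, 0]) cylinder(h = 388, r = 17);
translate([17, 300, 0]) cylinder(h = 388, r = 17);
translate([291, 300, 0]) cylinder(h = 388, r = 17);


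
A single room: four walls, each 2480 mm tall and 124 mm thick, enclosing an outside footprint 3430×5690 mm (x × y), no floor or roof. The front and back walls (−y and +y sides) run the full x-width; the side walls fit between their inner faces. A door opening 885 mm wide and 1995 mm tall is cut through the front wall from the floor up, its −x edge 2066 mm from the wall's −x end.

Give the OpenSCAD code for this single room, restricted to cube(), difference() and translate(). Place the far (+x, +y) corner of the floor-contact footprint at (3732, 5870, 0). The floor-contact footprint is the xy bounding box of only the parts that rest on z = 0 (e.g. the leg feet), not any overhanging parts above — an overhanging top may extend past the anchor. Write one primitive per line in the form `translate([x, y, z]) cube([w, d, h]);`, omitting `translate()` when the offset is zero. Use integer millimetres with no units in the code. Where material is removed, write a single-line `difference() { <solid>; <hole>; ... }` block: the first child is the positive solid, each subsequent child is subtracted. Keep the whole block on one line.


difference() { translate([302, 180, 0]) cube([3430, 124, 2480]); translate([2368, 180, 0]) cube([885, 124, 1995]); }
translate([302, 5746, 0]) cube([3430, 124, 2480]);
translate([302, 304, 0]) cube([124, 5442, 2480]);
translate([3608, 304, 0]) cube([124, 5442, 2480]);


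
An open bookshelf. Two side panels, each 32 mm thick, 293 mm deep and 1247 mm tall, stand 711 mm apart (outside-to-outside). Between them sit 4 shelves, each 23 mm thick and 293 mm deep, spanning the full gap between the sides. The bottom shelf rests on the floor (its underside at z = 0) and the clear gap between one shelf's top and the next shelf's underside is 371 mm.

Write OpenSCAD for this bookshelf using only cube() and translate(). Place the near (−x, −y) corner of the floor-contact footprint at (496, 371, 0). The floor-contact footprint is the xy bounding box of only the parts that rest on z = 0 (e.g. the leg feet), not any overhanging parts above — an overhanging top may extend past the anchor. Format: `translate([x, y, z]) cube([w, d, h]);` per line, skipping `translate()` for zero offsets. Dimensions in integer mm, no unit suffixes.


translate([496, 371, 0]) cube([32, 293, 1247]);
translate([1175, 371, 0]) cube([32, 293, 1247]);
translate([528, 371, 0]) cube([647, 293, 23]);
translate([528, 371, 394]) cube([647, 293, 23]);
translate([528, 371, 788]) cube([647, 293, 23]);
translate([528, 371, 1182]) cube([647, 293, 23]);


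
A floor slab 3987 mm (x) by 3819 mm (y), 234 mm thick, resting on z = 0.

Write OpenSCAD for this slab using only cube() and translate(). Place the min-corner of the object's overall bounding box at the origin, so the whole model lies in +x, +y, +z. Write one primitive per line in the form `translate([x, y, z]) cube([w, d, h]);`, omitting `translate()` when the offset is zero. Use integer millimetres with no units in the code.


cube([3987, 3819, 234]);


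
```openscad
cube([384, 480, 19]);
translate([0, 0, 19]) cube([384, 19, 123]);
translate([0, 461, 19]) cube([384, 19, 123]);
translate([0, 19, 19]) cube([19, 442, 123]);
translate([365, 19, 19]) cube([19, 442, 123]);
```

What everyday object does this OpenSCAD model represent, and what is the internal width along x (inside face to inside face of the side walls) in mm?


An open box. The internal width is 346 mm.

A 384×480 base slab with four walls standing on it — an open box. The base is 384 mm wide and the walls are 19 mm thick, so the internal width is 384 − 2 × 19 = 346 mm.


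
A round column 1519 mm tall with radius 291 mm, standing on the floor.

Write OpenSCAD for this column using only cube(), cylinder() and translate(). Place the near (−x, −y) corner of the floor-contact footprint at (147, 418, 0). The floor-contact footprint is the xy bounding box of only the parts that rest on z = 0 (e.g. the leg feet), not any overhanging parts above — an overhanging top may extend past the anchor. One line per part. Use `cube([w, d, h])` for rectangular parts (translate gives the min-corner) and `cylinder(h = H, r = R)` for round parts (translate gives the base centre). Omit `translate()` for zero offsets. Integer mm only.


translate([438, 709, 0]) cylinder(h = 1519, r = 291);


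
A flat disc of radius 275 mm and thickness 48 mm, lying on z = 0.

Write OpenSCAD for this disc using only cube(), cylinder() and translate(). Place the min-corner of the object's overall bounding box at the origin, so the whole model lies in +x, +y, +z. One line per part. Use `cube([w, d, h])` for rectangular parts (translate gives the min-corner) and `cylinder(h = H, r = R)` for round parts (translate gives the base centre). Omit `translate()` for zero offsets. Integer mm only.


translate([275, 275, 0]) cylinder(h = 48, r = 275);


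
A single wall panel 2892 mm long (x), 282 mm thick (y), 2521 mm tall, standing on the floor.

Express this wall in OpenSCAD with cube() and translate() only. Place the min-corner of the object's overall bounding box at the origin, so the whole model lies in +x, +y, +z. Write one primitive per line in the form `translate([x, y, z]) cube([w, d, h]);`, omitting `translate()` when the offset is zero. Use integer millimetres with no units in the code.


cube([2892, 282, 2521]);


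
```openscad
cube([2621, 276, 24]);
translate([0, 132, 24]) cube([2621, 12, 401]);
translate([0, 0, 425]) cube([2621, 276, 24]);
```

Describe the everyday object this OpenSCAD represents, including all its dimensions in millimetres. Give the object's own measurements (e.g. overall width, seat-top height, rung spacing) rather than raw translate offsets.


An I-beam lying along x, 2621 mm long. Overall section height 449 mm. Two flanges 276 mm wide (y) and 24 mm thick, one on the floor and one at the top; a web 12 mm thick runs between them, centred on the flange width.


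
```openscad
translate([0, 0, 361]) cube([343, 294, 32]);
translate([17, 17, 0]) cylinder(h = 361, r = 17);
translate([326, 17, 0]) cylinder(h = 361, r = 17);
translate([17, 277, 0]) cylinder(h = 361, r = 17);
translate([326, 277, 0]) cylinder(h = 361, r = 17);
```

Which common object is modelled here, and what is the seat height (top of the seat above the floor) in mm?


A stool. The seat height is 393 mm.

A 343×294×32 slab at z = 361 on four corner cylinders — a stool. The seat top is 361 + 32 = 393 mm.


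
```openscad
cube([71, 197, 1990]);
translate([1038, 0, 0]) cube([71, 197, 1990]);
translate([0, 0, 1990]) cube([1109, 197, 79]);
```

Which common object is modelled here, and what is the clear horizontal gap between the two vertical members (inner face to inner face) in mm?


A door frame. The clear opening width is 967 mm.

Two 1990 mm tall posts with a header on top — a door frame. The left jamb is 71 mm wide at x = 0; the right jamb starts at x = 1038. The clear opening is 1038 − 71 = 967 mm.


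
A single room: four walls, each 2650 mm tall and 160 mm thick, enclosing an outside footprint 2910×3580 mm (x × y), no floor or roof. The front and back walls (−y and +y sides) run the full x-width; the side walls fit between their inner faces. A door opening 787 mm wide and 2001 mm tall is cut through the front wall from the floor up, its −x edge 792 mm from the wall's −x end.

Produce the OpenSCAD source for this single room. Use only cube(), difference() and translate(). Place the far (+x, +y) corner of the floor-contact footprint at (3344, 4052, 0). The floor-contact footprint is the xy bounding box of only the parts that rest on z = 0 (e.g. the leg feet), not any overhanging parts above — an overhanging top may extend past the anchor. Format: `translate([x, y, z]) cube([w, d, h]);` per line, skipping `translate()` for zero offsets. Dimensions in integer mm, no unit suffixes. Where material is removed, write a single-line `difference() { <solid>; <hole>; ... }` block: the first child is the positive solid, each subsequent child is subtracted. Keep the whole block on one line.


difference() { translate([434, 472, 0]) cube([2910, 160, 2650]); translate([1226, 472, 0]) cube([787, 160, 2001]); }
translate([434, 3892, 0]) cube([2910, 160, 2650]);
translate([434, 632, 0]) cube([160, 3260, 2650]);
translate([3184, 632, 0]) cube([160, 3260, 2650]);


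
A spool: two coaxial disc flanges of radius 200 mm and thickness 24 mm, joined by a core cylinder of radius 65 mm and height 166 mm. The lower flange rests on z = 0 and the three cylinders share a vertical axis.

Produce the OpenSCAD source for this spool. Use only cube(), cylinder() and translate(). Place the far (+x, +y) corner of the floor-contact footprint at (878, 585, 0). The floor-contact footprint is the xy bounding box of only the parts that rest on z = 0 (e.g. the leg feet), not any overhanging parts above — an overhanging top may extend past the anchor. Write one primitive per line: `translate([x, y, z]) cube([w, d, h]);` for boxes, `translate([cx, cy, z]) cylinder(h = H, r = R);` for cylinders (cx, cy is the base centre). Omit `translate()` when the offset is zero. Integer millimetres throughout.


translate([678, 385, 0]) cylinder(h = 24, r = 200);
translate([678, 385, 24]) cylinder(h = 166, r = 65);
translate([678, 385, 190]) cylinder(h = 24, r = 200);


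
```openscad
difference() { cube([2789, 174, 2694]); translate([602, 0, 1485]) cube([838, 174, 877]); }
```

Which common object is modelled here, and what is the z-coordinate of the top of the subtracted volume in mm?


A wall with a window opening. The window head height is 2362 mm.

A wall with a rectangular opening subtracted — a window. Sill at z = 1485, opening 877 mm tall, so the head is at 1485 + 877 = 2362 mm.


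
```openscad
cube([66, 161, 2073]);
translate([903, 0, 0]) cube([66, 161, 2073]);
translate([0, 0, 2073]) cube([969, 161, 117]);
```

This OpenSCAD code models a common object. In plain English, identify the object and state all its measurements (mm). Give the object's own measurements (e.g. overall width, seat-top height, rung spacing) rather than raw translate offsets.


A door frame. The clear opening is 837 mm wide and 2073 mm high. Two 66 mm wide jambs, 161 mm deep, stand either side of the opening from the floor to the top of the opening. A 117 mm thick head sits across the top of both jambs, spanning the full outside width of the frame.


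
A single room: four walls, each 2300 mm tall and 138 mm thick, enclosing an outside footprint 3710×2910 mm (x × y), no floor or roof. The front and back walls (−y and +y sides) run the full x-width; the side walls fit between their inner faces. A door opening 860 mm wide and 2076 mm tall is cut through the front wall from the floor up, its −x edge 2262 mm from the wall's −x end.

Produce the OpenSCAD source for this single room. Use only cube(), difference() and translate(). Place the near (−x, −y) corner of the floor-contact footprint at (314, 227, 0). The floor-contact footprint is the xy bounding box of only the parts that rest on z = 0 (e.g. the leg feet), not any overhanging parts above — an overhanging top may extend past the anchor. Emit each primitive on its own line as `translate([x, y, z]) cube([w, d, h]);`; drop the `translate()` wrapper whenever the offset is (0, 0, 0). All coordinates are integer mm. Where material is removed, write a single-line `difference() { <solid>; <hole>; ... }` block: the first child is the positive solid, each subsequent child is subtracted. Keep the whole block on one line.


difference() { translate([314, 227, 0]) cube([3710, 138, 2300]); translate([2576, 227, 0]) cube([860, 138, 2076]); }
translate([314, 2999, 0]) cube([3710, 138, 2300]);
translate([314, 365, 0]) cube([138, 2634, 2300]);
translate([3886, 365, 0]) cube([138, 2634, 2300]);


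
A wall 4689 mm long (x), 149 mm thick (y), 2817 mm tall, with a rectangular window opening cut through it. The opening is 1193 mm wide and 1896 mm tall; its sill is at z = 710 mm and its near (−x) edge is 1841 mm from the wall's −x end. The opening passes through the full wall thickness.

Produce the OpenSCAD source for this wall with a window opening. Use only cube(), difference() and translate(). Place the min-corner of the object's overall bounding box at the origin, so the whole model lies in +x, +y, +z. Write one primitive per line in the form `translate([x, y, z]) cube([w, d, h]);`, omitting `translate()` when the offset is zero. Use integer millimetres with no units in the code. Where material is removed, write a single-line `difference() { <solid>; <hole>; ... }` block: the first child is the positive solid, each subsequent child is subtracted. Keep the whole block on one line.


difference() { cube([4689, 149, 2817]); translate([1841, 0, 710]) cube([1193, 149, 1896]); }


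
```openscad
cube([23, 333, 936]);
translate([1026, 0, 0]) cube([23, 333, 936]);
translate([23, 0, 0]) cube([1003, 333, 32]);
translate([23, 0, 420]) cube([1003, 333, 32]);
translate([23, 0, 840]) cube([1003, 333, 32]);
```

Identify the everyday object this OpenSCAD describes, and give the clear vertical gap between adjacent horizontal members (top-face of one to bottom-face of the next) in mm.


A bookshelf. The clear shelf gap is 388 mm.

Two tall side panels with 3 horizontal boards between them — a bookshelf. The first two shelf undersides are at z = 0 and z = 420; with shelf thickness 32, the clear gap is 420 − 0 − 32 = 388 mm.


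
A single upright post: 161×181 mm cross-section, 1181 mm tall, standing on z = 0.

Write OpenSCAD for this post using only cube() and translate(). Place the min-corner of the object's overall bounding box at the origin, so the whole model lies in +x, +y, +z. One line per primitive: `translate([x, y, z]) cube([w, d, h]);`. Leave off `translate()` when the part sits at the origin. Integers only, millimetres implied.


cube([161, 181, 1181]);


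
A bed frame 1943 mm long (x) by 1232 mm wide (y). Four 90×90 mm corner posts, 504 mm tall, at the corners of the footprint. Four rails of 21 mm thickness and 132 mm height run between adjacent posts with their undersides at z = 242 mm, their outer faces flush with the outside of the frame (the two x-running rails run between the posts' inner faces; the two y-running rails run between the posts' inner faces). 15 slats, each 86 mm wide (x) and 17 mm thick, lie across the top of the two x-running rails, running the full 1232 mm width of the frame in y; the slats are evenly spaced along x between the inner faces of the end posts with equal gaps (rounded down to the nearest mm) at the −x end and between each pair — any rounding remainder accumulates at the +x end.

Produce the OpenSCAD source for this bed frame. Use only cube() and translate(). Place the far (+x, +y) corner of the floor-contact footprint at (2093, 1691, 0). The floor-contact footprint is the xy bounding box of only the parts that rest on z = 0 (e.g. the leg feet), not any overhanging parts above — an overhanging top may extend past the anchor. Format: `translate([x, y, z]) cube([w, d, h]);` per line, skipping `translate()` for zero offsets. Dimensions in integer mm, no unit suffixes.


translate([150, 459, 0]) cube([90, 90, 504]);
translate([150, 1601, 0]) cube([90, 90, 504]);
translate([2003, 459, 0]) cube([90, 90, 504]);
translate([2003, 1601, 0]) cube([90, 90, 504]);
translate([240, 459, 242]) cube([1763, 21, 132]);
translate([240, 1670, 242]) cube([1763, 21, 132]);
translate([150, 549, 242]) cube([21, 1052, 132]);
translate([2072, 549, 242]) cube([21, 1052, 132]);
translate([269, 459, 374]) cube([86, 1232, 17]);
translate([384, 459, 374]) cube([86, 1232, 17]);
translate([499, 459, 374]) cube([86, 1232, 17]);
translate([614, 459, 374]) cube([86, 1232, 17]);
translate([729, 459, 374]) cube([86, 1232, 17]);
translate([844, 459, 374]) cube([86, 1232, 17]);
translate([959, 459, 374]) cube([86, 1232, 17]);
translate([1074, 459, 374]) cube([86, 1232, 17]);
translate([1189, 459, 374]) cube([86, 1232, 17]);
translate([1304, 459, 374]) cube([86, 1232, 17]);
translate([1419, 459, 374]) cube([86, 1232, 17]);
translate([1534, 459, 374]) cube([86, 1232, 17]);
translate([1649, 459, 374]) cube([86, 1232, 17]);
translate([1764, 459, 374]) cube([86, 1232, 17]);
translate([1879, 459, 374]) cube([86, 1232, 17]);


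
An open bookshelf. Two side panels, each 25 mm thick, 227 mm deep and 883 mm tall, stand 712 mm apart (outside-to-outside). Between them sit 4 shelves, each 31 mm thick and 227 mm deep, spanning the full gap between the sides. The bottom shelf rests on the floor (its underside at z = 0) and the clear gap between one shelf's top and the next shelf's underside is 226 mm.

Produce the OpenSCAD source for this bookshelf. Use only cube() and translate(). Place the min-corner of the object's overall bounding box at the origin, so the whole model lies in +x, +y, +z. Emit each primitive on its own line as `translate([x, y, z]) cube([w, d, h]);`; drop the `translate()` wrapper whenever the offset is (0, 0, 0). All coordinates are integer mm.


cube([25, 227, 883]);
translate([687, 0, 0]) cube([25, 227, 883]);
translate([25, 0, 0]) cube([662, 227, 31]);
translate([25, 0, 257]) cube([662, 227, 31]);
translate([25, 0, 514]) cube([662, 227, 31]);
translate([25, 0, 771]) cube([662, 227, 31]);
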